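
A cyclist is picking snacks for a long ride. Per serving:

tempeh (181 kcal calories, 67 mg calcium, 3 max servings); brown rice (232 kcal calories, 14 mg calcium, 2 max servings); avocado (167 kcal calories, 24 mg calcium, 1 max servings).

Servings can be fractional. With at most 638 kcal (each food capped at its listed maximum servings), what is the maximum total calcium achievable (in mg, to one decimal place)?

Calcium per kcal: tempeh 0.3702, avocado 0.1437, brown rice 0.06034.
Take 3 servings of tempeh: uses 543 kcal, +201.0 mg calcium (running total 201.0 mg).
Take 0.5689 servings of avocado: uses 95 kcal, +13.7 mg calcium (running total 214.7 mg).
Greedy by best ratio exhausts the calories allowance optimally: 214.7 mg.

214.7 mg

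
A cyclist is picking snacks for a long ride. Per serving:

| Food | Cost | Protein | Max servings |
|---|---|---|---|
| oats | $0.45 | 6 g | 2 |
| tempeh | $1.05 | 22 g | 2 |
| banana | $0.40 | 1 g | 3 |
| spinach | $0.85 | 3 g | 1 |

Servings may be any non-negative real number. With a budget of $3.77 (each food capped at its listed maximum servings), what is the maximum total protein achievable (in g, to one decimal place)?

58.7 g

Protein per dollar: tempeh 20.95, oats 13.33, spinach 3.529, banana 2.5.
Take 2 servings of tempeh: spends $2.10, +44.0 g protein (running total 44.0 g).
Take 2 servings of oats: spends $0.90, +12.0 g protein (running total 56.0 g).
Take 0.9059 servings of spinach: spends $0.77, +2.7 g protein (running total 58.7 g).
Filling greedily by protein-per-dollar is optimal for one linear limit, giving 58.7 g.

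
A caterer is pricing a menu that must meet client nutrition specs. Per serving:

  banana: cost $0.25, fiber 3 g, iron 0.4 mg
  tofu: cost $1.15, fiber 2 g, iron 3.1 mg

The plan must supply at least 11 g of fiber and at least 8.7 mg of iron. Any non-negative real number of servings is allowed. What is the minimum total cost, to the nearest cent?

Compare the cost at each extreme point of the feasible region.
banana only: max(11/3, 8.7/0.4) = 21.75 servings → $5.44.
tofu only: max(11/2, 8.7/3.1) = 5.5 servings → $6.33.
banana + tofu with both tight: 1.965 servings and 2.553 servings → $3.43.
The minimum over all feasible corners is $3.43.

$3.43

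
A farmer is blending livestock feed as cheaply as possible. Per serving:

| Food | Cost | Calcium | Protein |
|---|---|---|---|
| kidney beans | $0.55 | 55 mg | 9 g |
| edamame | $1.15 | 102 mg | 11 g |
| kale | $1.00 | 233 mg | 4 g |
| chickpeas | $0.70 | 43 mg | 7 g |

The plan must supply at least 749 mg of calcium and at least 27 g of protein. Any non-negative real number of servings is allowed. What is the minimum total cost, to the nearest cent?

$3.77

This is a tiny linear program; its minimum lies at a vertex of the feasible set. List the vertices and price them.
kidney beans only: max(749/55, 27/9) = 13.62 servings → $7.49.
edamame only: max(749/102, 27/11) = 7.343 servings → $8.44.
kale only: max(749/233, 27/4) = 6.75 servings → $6.75.
chickpeas only: max(749/43, 27/7) = 17.42 servings → $12.19.
kidney beans + edamame with both targets exact would need a negative amount; discard.
kidney beans + kale with both tight: 1.755 servings and 2.8 servings → $3.77.
kidney beans + chickpeas with both targets exact would need a negative amount; discard.
edamame + kale with both tight: 1.529 servings and 2.545 servings → $4.30.
edamame + chickpeas: the both-tight solution has a negative serving — not a feasible corner.
kale + chickpeas with both tight: 2.798 servings and 2.258 servings → $4.38.
So the least-cost plan costs $3.77.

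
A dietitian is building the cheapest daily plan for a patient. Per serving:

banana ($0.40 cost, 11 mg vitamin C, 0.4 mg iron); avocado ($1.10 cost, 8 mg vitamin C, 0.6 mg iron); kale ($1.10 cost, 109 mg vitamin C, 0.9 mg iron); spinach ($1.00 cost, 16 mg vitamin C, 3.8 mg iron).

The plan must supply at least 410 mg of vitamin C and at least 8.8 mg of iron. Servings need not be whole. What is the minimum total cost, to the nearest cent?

banana only: max(410/11, 8.8/0.4) = 37.27 servings → $14.91.
avocado only: max(410/8, 8.8/0.6) = 51.25 servings → $56.38.
kale only: max(410/109, 8.8/0.9) = 9.778 servings → $10.76.
spinach only: max(410/16, 8.8/3.8) = 25.62 servings → $25.62.
banana + avocado with both targets exact would need a negative amount; discard.
banana + kale with both tight: 17.51 servings and 1.994 servings → $9.20.
banana + spinach: the both-tight solution has a negative serving — not a feasible corner.
avocado + kale with both tight: 10.14 servings and 3.017 servings → $14.47.
avocado + spinach: intersection lies outside the first quadrant.
kale + spinach with both tight: 3.545 servings and 1.476 servings → $5.38.
The minimum over all feasible corners is $5.38.

$5.38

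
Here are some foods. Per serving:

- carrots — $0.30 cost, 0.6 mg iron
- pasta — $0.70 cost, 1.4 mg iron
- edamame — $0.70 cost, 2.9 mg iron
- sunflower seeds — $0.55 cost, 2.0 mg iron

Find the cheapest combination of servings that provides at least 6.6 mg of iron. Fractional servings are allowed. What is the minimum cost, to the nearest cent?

$1.59

Cost per mg of iron: edamame $0.2414, sunflower seeds $0.2750, carrots $0.5000, pasta $0.5000.
With no serving limits, use only edamame: 6.6 mg / 2.9 mg = 2.276 servings × $0.70 = $1.59.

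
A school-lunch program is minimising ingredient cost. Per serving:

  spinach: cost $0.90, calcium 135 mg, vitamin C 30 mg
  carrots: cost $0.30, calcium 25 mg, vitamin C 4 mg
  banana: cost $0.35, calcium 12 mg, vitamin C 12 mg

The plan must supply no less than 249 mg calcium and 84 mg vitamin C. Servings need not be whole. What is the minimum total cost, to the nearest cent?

$2.49

At the optimum either one food covers both requirements or two foods hit both targets exactly; no other combination can be cheaper.
spinach only: max(249/135, 84/30) = 2.8 servings → $2.52.
carrots only: max(249/25, 84/4) = 21 servings → $6.30.
banana only: max(249/12, 84/12) = 20.75 servings → $7.26.
spinach + carrots: intersection lies outside the first quadrant.
spinach + banana with both tight: 1.571 servings and 3.071 servings → $2.49.
carrots + banana with both tight: 7.857 servings and 4.381 servings → $3.89.
So the least-cost plan costs $2.49.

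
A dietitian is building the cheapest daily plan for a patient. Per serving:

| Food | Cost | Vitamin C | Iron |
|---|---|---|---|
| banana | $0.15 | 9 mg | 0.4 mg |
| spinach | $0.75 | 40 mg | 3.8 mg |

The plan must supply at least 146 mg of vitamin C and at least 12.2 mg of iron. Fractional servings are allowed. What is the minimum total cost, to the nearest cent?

$2.67

An LP optimum is at a vertex; with two nutrient constraints at most two foods are used. Check each candidate.
banana only: max(146/9, 12.2/0.4) = 30.5 servings → $4.58.
spinach only: max(146/40, 12.2/3.8) = 3.65 servings → $2.74.
banana + spinach with both tight: 3.67 servings and 2.824 servings → $2.67.
Cheapest feasible corner: $2.67.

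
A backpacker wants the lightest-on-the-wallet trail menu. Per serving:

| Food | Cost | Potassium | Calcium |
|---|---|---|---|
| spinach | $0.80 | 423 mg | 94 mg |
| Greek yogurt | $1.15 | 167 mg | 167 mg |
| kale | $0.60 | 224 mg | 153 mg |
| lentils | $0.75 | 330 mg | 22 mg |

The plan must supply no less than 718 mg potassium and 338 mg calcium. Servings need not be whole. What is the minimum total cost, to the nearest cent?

$1.66

The cheapest plan sits at a corner of the feasible region — with two constraints it uses at most two foods.
spinach only: max(718/423, 338/94) = 3.596 servings → $2.88.
Greek yogurt only: max(718/167, 338/167) = 4.299 servings → $4.94.
kale only: max(718/224, 338/153) = 3.205 servings → $1.92.
lentils only: max(718/330, 338/22) = 15.36 servings → $11.52.
spinach + Greek yogurt with both tight: 1.155 servings and 1.374 servings → $2.50.
spinach + kale with both tight: 0.7819 servings and 1.729 servings → $1.66.
spinach + lentils with both targets exact would need a negative amount; discard.
Greek yogurt + kale: the both-tight solution has a negative serving — not a feasible corner.
Greek yogurt + lentils with both tight: 1.861 servings and 1.234 servings → $3.07.
kale + lentils with both tight: 2.101 servings and 0.7494 servings → $1.82.
So the least-cost plan costs $1.66.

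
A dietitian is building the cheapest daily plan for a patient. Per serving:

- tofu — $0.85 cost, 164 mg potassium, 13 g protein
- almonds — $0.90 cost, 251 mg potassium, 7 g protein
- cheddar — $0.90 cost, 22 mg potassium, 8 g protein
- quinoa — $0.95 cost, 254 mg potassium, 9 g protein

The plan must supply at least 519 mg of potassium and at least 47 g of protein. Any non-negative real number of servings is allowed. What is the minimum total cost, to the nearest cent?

tofu only: max(519/164, 47/13) = 3.615 servings → $3.07.
almonds only: max(519/251, 47/7) = 6.714 servings → $6.04.
cheddar only: max(519/22, 47/8) = 23.59 servings → $21.23.
quinoa only: max(519/254, 47/9) = 5.222 servings → $4.96.
tofu + almonds: the both-tight solution has a negative serving — not a feasible corner.
tofu + cheddar with both tight: 3.039 servings and 0.9366 servings → $3.43.
tofu + quinoa with both targets exact would need a negative amount; discard.
almonds + cheddar with both tight: 1.682 servings and 4.403 servings → $5.48.
almonds + quinoa: intersection lies outside the first quadrant.
cheddar + quinoa with both tight: 3.962 servings and 1.7 servings → $5.18.
Cheapest feasible corner: $3.07.

$3.07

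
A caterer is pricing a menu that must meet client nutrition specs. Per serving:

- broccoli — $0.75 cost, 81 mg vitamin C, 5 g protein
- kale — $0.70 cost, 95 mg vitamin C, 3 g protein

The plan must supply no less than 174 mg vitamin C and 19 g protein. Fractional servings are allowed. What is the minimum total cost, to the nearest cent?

$2.85

Two binding constraints pin down two serving amounts, so the optimal mix uses at most two foods. The candidates are each food alone (scaled to the tighter of vitamin C/protein) and each pair with both constraints tight.
broccoli only: max(174/81, 19/5) = 3.8 servings → $2.85.
kale only: max(174/95, 19/3) = 6.333 servings → $4.43.
broccoli + kale: the both-tight solution has a negative serving — not a feasible corner.
Cheapest feasible corner: $2.85.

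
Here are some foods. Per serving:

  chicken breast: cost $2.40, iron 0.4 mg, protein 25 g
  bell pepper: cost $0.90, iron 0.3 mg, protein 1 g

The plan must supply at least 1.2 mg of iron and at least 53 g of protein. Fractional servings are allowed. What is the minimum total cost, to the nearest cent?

For a min-cost LP with two ≥-constraints, a basic feasible solution has at most two positive variables.
chicken breast only: max(1.2/0.4, 53/25) = 3 servings → $7.20.
bell pepper only: max(1.2/0.3, 53/1) = 53 servings → $47.70.
chicken breast + bell pepper with both tight: 2.07 servings and 1.239 servings → $6.08.
The minimum over all feasible corners is $6.08.

$6.08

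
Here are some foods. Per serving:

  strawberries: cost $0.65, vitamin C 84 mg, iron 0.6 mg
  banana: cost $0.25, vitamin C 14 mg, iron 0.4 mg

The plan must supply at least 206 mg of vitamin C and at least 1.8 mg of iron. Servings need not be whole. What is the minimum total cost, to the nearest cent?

$1.75

Compare the cost at each extreme point of the feasible region.
strawberries only: max(206/84, 1.8/0.6) = 3 servings → $1.95.
banana only: max(206/14, 1.8/0.4) = 14.71 servings → $3.68.
strawberries + banana with both tight: 2.27 servings and 1.095 servings → $1.75.
So the least-cost plan costs $1.75.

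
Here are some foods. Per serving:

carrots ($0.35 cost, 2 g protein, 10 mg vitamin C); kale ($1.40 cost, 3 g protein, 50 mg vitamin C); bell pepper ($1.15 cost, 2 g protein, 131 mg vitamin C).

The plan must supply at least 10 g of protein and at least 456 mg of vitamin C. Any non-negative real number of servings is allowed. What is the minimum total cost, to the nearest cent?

With two linear requirements the optimum uses one or two foods; enumerate the corners.
carrots only: max(10/2, 456/10) = 45.6 servings → $15.96.
kale only: max(10/3, 456/50) = 9.12 servings → $12.77.
bell pepper only: max(10/2, 456/131) = 5 servings → $5.75.
carrots + kale: the both-tight solution has a negative serving — not a feasible corner.
carrots + bell pepper with both tight: 1.645 servings and 3.355 servings → $4.43.
kale + bell pepper with both tight: 1.358 servings and 2.962 servings → $5.31.
Cheapest feasible corner: $4.43.

$4.43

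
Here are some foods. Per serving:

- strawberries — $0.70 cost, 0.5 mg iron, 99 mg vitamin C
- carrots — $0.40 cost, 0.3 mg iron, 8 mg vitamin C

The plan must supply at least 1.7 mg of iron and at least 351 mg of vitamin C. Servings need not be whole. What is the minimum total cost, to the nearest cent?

At the optimum either one food covers both requirements or two foods hit both targets exactly; no other combination can be cheaper.
strawberries only: max(1.7/0.5, 351/99) = 3.545 servings → $2.48.
carrots only: max(1.7/0.3, 351/8) = 43.88 servings → $17.55.
strawberries + carrots: the both-tight solution has a negative serving — not a feasible corner.
The minimum over all feasible corners is $2.48.

$2.48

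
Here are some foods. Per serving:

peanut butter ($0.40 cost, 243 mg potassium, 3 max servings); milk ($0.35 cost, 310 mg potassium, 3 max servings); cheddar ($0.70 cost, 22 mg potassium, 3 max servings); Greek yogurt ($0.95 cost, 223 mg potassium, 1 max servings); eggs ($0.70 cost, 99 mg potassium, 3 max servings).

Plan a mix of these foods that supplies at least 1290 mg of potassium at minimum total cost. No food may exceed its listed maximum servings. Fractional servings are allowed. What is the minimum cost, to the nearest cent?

Cost per mg of potassium: milk $0.0011, peanut butter $0.0016, Greek yogurt $0.0043, eggs $0.0071, cheddar $0.0318.
Take 3 servings of milk: +930.0 mg potassium for $1.05 (total $1.05, still need 360.0 mg).
Take 1.481 servings of peanut butter: +360.0 mg potassium for $0.59 (total $1.64, still need 0.0 mg).
Filling from the cheapest source first is optimal under one linear minimum: $1.64.

$1.64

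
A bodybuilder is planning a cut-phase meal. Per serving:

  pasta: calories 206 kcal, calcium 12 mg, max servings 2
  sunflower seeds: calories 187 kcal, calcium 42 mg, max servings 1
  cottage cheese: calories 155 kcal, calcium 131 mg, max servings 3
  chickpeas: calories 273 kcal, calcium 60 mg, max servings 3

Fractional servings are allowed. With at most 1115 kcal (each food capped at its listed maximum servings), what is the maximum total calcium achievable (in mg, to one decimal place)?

Calcium per kcal: cottage cheese 0.8452, sunflower seeds 0.2246, chickpeas 0.2198, pasta 0.05825.
Take 3 servings of cottage cheese: uses 465 kcal, +393.0 mg calcium (running total 393.0 mg).
Take 1 serving of sunflower seeds: uses 187 kcal, +42.0 mg calcium (running total 435.0 mg).
Take 1.696 servings of chickpeas: uses 463 kcal, +101.8 mg calcium (running total 536.8 mg).
Filling greedily by calcium-per-kcal is optimal for one linear limit, giving 536.8 mg.

536.8 mg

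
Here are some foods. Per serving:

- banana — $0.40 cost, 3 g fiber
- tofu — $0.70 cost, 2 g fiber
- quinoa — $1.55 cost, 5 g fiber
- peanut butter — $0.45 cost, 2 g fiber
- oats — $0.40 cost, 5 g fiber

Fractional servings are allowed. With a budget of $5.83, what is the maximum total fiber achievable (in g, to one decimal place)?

72.9 g

Fiber per dollar: oats 12.5, banana 7.5, peanut butter 4.444, quinoa 3.226, tofu 2.857.
With no serving limits, spend the whole cost allowance on oats: $5.83 / $0.40 × 5 g = 72.9 g.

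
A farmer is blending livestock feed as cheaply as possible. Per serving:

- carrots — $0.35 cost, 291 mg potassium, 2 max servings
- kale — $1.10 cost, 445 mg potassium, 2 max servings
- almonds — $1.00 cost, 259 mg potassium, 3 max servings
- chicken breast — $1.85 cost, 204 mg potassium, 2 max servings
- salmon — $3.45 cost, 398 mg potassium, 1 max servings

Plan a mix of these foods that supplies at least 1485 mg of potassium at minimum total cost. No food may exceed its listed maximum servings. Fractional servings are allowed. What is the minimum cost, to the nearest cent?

$2.95

Cost per mg of potassium: carrots $0.0012, kale $0.0025, almonds $0.0039, salmon $0.0087, chicken breast $0.0091.
Take 2 servings of carrots: +582.0 mg potassium for $0.70 (total $0.70, still need 903.0 mg).
Take 2 servings of kale: +890.0 mg potassium for $2.20 (total $2.90, still need 13.0 mg).
Take 0.05019 servings of almonds: +13.0 mg potassium for $0.05 (total $2.95, still need 0.0 mg).
Greedy by cheapest-per-mg is optimal for a single linear constraint, so the minimum cost is $2.95.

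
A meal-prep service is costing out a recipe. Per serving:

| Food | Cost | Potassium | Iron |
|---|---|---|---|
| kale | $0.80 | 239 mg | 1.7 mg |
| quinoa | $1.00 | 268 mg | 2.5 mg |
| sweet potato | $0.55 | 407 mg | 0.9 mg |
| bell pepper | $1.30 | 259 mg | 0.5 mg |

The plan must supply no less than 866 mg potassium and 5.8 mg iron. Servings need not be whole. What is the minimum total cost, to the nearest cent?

This is a tiny linear program; its minimum lies at a vertex of the feasible set. List the vertices and price them.
kale only: max(866/239, 5.8/1.7) = 3.623 servings → $2.90.
quinoa only: max(866/268, 5.8/2.5) = 3.231 servings → $3.23.
sweet potato only: max(866/407, 5.8/0.9) = 6.444 servings → $3.54.
bell pepper only: max(866/259, 5.8/0.5) = 11.6 servings → $15.08.
kale + quinoa: the both-tight solution has a negative serving — not a feasible corner.
kale + sweet potato with both tight: 3.316 servings and 0.1804 servings → $2.75.
kale + bell pepper with both tight: 3.333 servings and 0.2681 servings → $3.01.
quinoa + sweet potato with both tight: 2.037 servings and 0.7866 servings → $2.47.
quinoa + bell pepper with both tight: 2.082 servings and 1.189 servings → $3.63.
sweet potato + bell pepper: intersection lies outside the first quadrant.
So the least-cost plan costs $2.47.

$2.47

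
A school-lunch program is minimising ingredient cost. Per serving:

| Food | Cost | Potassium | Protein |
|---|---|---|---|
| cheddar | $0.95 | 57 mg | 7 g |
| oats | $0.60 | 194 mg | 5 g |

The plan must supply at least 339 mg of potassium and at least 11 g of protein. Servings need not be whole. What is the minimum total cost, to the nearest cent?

At the optimum either one food covers both requirements or two foods hit both targets exactly; no other combination can be cheaper.
cheddar only: max(339/57, 11/7) = 5.947 servings → $5.65.
oats only: max(339/194, 11/5) = 2.2 servings → $1.32.
cheddar + oats with both tight: 0.4091 servings and 1.627 servings → $1.37.
Cheapest feasible corner: $1.32.

$1.32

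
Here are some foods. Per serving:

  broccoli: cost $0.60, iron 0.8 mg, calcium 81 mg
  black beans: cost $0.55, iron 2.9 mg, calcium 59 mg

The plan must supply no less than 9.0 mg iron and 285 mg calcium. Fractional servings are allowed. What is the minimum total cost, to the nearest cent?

A basic optimal solution has at most two foods positive. Try each food alone and each pair with both targets met exactly.
broccoli only: max(9.0/0.8, 285/81) = 11.25 servings → $6.75.
black beans only: max(9.0/2.9, 285/59) = 4.831 servings → $2.66.
broccoli + black beans with both tight: 1.574 servings and 2.669 servings → $2.41.
So the least-cost plan costs $2.41.

$2.41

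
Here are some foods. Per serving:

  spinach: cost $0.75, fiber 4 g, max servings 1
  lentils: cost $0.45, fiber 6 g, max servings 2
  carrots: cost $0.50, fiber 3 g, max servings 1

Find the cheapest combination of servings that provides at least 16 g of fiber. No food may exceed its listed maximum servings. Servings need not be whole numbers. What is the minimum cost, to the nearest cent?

$1.59

Cost per g of fiber: lentils $0.0750, carrots $0.1667, spinach $0.1875.
Take 2 servings of lentils: +12.0 g fiber for $0.90 (total $0.90, still need 4.0 g).
Take 1 serving of carrots: +3.0 g fiber for $0.50 (total $1.40, still need 1.0 g).
Take 0.25 servings of spinach: +1.0 g fiber for $0.19 (total $1.59, still need 0.0 g).
Filling from the cheapest source first is optimal under one linear minimum: $1.59.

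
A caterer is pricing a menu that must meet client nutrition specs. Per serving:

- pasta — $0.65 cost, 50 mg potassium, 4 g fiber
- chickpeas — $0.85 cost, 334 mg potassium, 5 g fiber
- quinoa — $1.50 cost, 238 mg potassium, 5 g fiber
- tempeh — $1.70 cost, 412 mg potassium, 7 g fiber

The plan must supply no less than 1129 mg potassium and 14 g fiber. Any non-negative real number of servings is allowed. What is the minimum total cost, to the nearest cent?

At the optimum either one food covers both requirements or two foods hit both targets exactly; no other combination can be cheaper.
pasta only: max(1129/50, 14/4) = 22.58 servings → $14.68.
chickpeas only: max(1129/334, 14/5) = 3.38 servings → $2.87.
quinoa only: max(1129/238, 14/5) = 4.744 servings → $7.12.
tempeh only: max(1129/412, 14/7) = 2.74 servings → $4.66.
pasta + chickpeas with both targets exact would need a negative amount; discard.
pasta + quinoa: the both-tight solution has a negative serving — not a feasible corner.
pasta + tempeh with both targets exact would need a negative amount; discard.
chickpeas + quinoa: intersection lies outside the first quadrant.
chickpeas + tempeh: intersection lies outside the first quadrant.
quinoa + tempeh with both targets exact would need a negative amount; discard.
Cheapest feasible corner: $2.87.

$2.87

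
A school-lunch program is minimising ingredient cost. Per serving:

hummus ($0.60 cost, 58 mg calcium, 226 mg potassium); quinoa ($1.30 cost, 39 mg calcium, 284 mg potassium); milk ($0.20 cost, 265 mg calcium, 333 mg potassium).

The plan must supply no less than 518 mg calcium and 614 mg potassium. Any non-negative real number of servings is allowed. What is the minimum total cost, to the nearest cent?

$0.39

The cheapest plan sits at a corner of the feasible region — with two constraints it uses at most two foods.
hummus only: max(518/58, 614/226) = 8.931 servings → $5.36.
quinoa only: max(518/39, 614/284) = 13.28 servings → $17.27.
milk only: max(518/265, 614/333) = 1.955 servings → $0.39.
hummus + quinoa: intersection lies outside the first quadrant.
hummus + milk: intersection lies outside the first quadrant.
quinoa + milk with both targets exact would need a negative amount; discard.
Cheapest feasible corner: $0.39.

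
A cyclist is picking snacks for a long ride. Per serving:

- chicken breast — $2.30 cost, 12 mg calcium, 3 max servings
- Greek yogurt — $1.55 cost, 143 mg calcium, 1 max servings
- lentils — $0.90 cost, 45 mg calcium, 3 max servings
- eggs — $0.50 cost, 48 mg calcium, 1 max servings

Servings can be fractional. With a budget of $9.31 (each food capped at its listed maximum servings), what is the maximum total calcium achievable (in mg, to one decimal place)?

349.8 mg

Calcium per dollar: eggs 96, Greek yogurt 92.26, lentils 50, chicken breast 5.217.
Take 1 serving of eggs: spends $0.50, +48.0 mg calcium (running total 48.0 mg).
Take 1 serving of Greek yogurt: spends $1.55, +143.0 mg calcium (running total 191.0 mg).
Take 3 servings of lentils: spends $2.70, +135.0 mg calcium (running total 326.0 mg).
Take 1.983 servings of chicken breast: spends $4.56, +23.8 mg calcium (running total 349.8 mg).
Filling greedily by calcium-per-dollar is optimal for one linear limit, giving 349.8 mg.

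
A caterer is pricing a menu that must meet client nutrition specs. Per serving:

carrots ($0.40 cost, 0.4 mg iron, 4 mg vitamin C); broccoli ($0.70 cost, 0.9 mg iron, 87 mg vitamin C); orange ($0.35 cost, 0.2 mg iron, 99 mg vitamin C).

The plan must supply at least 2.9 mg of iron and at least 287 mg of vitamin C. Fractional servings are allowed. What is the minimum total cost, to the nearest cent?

Compare the cost at each extreme point of the feasible region.
carrots only: max(2.9/0.4, 287/4) = 71.75 servings → $28.70.
broccoli only: max(2.9/0.9, 287/87) = 3.299 servings → $2.31.
orange only: max(2.9/0.2, 287/99) = 14.5 servings → $5.08.
carrots + broccoli: intersection lies outside the first quadrant.
carrots + orange with both tight: 5.92 servings and 2.66 servings → $3.30.
broccoli + orange with both tight: 3.204 servings and 0.08368 servings → $2.27.
Cheapest feasible corner: $2.27.

$2.27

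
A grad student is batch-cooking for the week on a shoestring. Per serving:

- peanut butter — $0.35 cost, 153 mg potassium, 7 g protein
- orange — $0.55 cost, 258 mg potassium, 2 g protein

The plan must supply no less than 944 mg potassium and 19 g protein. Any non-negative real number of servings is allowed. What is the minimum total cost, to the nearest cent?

Two binding constraints pin down two serving amounts, so the optimal mix uses at most two foods. The candidates are each food alone (scaled to the tighter of potassium/protein) and each pair with both constraints tight.
peanut butter only: max(944/153, 19/7) = 6.17 servings → $2.16.
orange only: max(944/258, 19/2) = 9.5 servings → $5.22.
peanut butter + orange with both tight: 2.009 servings and 2.467 servings → $2.06.
Cheapest feasible corner: $2.06.

$2.06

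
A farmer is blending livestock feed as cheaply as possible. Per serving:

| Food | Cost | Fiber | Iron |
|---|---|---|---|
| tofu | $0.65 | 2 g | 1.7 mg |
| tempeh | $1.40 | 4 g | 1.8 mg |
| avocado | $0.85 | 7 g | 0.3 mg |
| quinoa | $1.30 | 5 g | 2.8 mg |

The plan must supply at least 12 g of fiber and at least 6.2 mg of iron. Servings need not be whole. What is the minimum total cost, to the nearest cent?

A basic optimal solution has at most two foods positive. Try each food alone and each pair with both targets met exactly.
tofu only: max(12/2, 6.2/1.7) = 6 servings → $3.90.
tempeh only: max(12/4, 6.2/1.8) = 3.444 servings → $4.82.
avocado only: max(12/7, 6.2/0.3) = 20.67 servings → $17.57.
quinoa only: max(12/5, 6.2/2.8) = 2.4 servings → $3.12.
tofu + tempeh with both tight: 1 serving and 2.5 servings → $4.15.
tofu + avocado with both tight: 3.522 servings and 0.708 servings → $2.89.
tofu + quinoa: the both-tight solution has a negative serving — not a feasible corner.
tempeh + avocado: intersection lies outside the first quadrant.
tempeh + quinoa with both tight: 1.182 servings and 1.455 servings → $3.55.
avocado + quinoa with both tight: 0.1436 servings and 2.199 servings → $2.98.
So the least-cost plan costs $2.89.

$2.89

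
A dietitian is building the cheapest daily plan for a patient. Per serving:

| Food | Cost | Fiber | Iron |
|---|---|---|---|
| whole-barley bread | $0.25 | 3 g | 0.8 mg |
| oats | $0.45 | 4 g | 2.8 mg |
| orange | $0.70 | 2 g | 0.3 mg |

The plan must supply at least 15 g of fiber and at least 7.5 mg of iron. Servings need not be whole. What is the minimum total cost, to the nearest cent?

$1.49

The cheapest plan sits at a corner of the feasible region — with two constraints it uses at most two foods.
whole-barley bread only: max(15/3, 7.5/0.8) = 9.375 servings → $2.34.
oats only: max(15/4, 7.5/2.8) = 3.75 servings → $1.69.
orange only: max(15/2, 7.5/0.3) = 25 servings → $17.50.
whole-barley bread + oats with both tight: 2.308 servings and 2.019 servings → $1.49.
whole-barley bread + orange: the both-tight solution has a negative serving — not a feasible corner.
oats + orange with both tight: 2.386 servings and 2.727 servings → $2.98.
So the least-cost plan costs $1.49.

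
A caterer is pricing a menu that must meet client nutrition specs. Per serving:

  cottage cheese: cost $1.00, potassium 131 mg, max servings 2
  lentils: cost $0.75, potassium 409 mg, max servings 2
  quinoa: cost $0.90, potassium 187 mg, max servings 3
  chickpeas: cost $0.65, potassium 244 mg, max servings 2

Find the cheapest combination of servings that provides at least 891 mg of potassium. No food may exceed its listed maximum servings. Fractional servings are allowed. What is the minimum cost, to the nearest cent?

Cost per mg of potassium: lentils $0.0018, chickpeas $0.0027, quinoa $0.0048, cottage cheese $0.0076.
Take 2 servings of lentils: +818.0 mg potassium for $1.50 (total $1.50, still need 73.0 mg).
Take 0.2992 servings of chickpeas: +73.0 mg potassium for $0.19 (total $1.69, still need 0.0 mg).
Filling from the cheapest source first is optimal under one linear minimum: $1.69.

$1.69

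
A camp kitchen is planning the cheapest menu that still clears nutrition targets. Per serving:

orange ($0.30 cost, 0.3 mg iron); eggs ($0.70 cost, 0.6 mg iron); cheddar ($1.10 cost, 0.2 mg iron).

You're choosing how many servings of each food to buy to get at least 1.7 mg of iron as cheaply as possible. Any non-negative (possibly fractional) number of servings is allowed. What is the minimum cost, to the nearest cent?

$1.70

Cost per mg of iron: orange $1.0000, eggs $1.1667, cheddar $5.5000.
With no serving limits, use only orange: 1.7 mg / 0.3 mg = 5.667 servings × $0.30 = $1.70.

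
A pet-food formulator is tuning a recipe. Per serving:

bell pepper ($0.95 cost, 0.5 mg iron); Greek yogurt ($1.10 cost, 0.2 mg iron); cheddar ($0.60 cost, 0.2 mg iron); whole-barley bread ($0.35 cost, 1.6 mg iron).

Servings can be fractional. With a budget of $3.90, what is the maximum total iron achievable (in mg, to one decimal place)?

Iron per dollar: whole-barley bread 4.571, bell pepper 0.5263, cheddar 0.3333, Greek yogurt 0.1818.
With no serving limits, spend the whole cost allowance on whole-barley bread: $3.90 / $0.35 × 1.6 mg = 17.8 mg.

17.8 mg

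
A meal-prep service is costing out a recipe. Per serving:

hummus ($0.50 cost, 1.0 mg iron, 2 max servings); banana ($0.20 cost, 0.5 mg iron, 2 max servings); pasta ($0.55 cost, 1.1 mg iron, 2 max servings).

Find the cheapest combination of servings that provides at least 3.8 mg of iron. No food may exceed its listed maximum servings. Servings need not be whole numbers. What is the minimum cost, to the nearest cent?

$1.80

Cost per mg of iron: banana $0.4000, hummus $0.5000, pasta $0.5000.
Take 2 servings of banana: +1.0 mg iron for $0.40 (total $0.40, still need 2.8 mg).
Take 2 servings of hummus: +2.0 mg iron for $1.00 (total $1.40, still need 0.8 mg).
Take 0.7273 servings of pasta: +0.8 mg iron for $0.40 (total $1.80, still need 0.0 mg).
Filling from the cheapest source first is optimal under one linear minimum: $1.80.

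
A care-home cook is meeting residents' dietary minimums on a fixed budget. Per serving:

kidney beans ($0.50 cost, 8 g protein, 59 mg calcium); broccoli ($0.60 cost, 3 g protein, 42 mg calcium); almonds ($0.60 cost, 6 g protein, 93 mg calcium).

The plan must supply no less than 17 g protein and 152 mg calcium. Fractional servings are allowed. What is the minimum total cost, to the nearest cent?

$1.19

A basic optimal solution has at most two foods positive. Try each food alone and each pair with both targets met exactly.
kidney beans only: max(17/8, 152/59) = 2.576 servings → $1.29.
broccoli only: max(17/3, 152/42) = 5.667 servings → $3.40.
almonds only: max(17/6, 152/93) = 2.833 servings → $1.70.
kidney beans + broccoli with both tight: 1.623 servings and 1.34 servings → $1.62.
kidney beans + almonds with both tight: 1.715 servings and 0.5462 servings → $1.19.
broccoli + almonds: the both-tight solution has a negative serving — not a feasible corner.
The minimum over all feasible corners is $1.19.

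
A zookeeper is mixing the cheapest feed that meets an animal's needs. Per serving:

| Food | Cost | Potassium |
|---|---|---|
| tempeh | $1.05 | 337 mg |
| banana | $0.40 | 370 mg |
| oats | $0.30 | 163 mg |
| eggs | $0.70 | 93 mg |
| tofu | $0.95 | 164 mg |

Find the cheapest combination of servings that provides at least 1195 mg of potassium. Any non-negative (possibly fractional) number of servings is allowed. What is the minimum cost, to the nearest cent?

$1.29

Cost per mg of potassium: banana $0.0011, oats $0.0018, tempeh $0.0031, tofu $0.0058, eggs $0.0075.
With no serving limits, use only banana: 1195 mg / 370 mg = 3.23 servings × $0.40 = $1.29.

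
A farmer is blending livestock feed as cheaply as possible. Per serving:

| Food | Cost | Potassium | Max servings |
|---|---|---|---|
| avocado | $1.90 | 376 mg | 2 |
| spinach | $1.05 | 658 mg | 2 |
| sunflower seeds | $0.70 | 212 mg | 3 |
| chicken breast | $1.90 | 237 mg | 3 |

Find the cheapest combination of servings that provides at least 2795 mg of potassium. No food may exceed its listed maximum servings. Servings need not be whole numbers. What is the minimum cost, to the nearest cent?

$8.73

Cost per mg of potassium: spinach $0.0016, sunflower seeds $0.0033, avocado $0.0051, chicken breast $0.0080.
Take 2 servings of spinach: +1316.0 mg potassium for $2.10 (total $2.10, still need 1479.0 mg).
Take 3 servings of sunflower seeds: +636.0 mg potassium for $2.10 (total $4.20, still need 843.0 mg).
Take 2 servings of avocado: +752.0 mg potassium for $3.80 (total $8.00, still need 91.0 mg).
Take 0.384 servings of chicken breast: +91.0 mg potassium for $0.73 (total $8.73, still need 0.0 mg).
Filling from the cheapest source first is optimal under one linear minimum: $8.73.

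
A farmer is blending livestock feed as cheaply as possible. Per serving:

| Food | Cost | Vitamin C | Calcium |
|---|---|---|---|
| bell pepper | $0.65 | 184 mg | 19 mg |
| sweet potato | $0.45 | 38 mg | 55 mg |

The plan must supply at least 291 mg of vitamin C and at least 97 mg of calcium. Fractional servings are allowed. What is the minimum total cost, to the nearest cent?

Compare the cost at each extreme point of the feasible region.
bell pepper only: max(291/184, 97/19) = 5.105 servings → $3.32.
sweet potato only: max(291/38, 97/55) = 7.658 servings → $3.45.
bell pepper + sweet potato with both tight: 1.311 servings and 1.311 servings → $1.44.
The minimum over all feasible corners is $1.44.

$1.44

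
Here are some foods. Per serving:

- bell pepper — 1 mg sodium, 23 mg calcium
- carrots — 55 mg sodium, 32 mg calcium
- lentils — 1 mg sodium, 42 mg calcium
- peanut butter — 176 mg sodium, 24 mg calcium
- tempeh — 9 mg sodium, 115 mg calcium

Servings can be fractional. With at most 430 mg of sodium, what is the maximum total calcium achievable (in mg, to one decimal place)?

Calcium per mg sodium: lentils 42, bell pepper 23, tempeh 12.78, carrots 0.5818, peanut butter 0.1364.
With no serving limits, spend the whole sodium allowance on lentils: 430 mg / 1 mg × 42 mg = 18060.0 mg.

18060.0 mg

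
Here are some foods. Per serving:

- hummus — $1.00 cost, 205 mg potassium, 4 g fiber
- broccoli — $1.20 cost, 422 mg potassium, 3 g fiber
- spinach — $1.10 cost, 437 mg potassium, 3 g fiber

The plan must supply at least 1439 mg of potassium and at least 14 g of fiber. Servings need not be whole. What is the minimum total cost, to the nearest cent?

$4.39

hummus only: max(1439/205, 14/4) = 7.02 servings → $7.02.
broccoli only: max(1439/422, 14/3) = 4.667 servings → $5.60.
spinach only: max(1439/437, 14/3) = 4.667 servings → $5.13.
hummus + broccoli with both tight: 1.483 servings and 2.69 servings → $4.71.
hummus + spinach with both tight: 1.59 servings and 2.547 servings → $4.39.
broccoli + spinach: the both-tight solution has a negative serving — not a feasible corner.
Cheapest feasible corner: $4.39.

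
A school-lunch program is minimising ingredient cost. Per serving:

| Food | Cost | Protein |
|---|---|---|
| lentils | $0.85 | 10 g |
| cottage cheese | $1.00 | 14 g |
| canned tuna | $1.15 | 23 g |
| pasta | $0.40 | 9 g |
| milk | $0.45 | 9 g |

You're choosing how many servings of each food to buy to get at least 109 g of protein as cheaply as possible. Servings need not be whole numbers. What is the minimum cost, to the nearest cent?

Cost per g of protein: pasta $0.0444, canned tuna $0.0500, milk $0.0500, cottage cheese $0.0714, lentils $0.0850.
With no serving limits, use only pasta: 109 g / 9 g = 12.11 servings × $0.40 = $4.84.

$4.84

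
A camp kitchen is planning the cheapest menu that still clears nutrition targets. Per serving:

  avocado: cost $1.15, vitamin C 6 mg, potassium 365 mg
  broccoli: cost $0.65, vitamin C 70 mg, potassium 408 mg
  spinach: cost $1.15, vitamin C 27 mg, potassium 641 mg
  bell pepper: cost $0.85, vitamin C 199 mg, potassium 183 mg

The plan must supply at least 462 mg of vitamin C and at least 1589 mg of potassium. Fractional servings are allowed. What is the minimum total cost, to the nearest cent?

The cheapest plan sits at a corner of the feasible region — with two constraints it uses at most two foods.
avocado only: max(462/6, 1589/365) = 77 servings → $88.55.
broccoli only: max(462/70, 1589/408) = 6.6 servings → $4.29.
spinach only: max(462/27, 1589/641) = 17.11 servings → $19.68.
bell pepper only: max(462/199, 1589/183) = 8.683 servings → $7.38.
avocado + broccoli: the both-tight solution has a negative serving — not a feasible corner.
avocado + spinach: the both-tight solution has a negative serving — not a feasible corner.
avocado + bell pepper with both tight: 3.238 servings and 2.224 servings → $5.61.
broccoli + spinach with both targets exact would need a negative amount; discard.
broccoli + bell pepper with both tight: 3.388 servings and 1.13 servings → $3.16.
spinach + bell pepper with both tight: 1.889 servings and 2.065 servings → $3.93.
Cheapest feasible corner: $3.16.

$3.16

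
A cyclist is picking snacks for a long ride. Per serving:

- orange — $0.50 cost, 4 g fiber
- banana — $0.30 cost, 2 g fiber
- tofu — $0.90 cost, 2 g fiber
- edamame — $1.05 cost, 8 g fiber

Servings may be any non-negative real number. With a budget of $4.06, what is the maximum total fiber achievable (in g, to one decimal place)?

Fiber per dollar: orange 8, edamame 7.619, banana 6.667, tofu 2.222.
With no serving limits, spend the whole cost allowance on orange: $4.06 / $0.50 × 4 g = 32.5 g.

32.5 g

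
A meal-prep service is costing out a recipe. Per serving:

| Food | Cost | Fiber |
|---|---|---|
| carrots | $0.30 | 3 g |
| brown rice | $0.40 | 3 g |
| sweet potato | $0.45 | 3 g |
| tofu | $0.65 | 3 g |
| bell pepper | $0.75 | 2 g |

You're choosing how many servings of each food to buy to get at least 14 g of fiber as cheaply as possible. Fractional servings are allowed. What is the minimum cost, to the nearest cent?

Cost per g of fiber: carrots $0.1000, brown rice $0.1333, sweet potato $0.1500, tofu $0.2167, bell pepper $0.3750.
With no serving limits, use only carrots: 14 g / 3 g = 4.667 servings × $0.30 = $1.40.

$1.40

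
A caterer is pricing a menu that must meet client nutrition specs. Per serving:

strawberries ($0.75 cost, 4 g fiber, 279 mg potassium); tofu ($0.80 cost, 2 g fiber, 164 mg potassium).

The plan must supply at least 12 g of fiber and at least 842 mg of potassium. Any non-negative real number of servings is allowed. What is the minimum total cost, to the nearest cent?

strawberries only: max(12/4, 842/279) = 3.018 servings → $2.26.
tofu only: max(12/2, 842/164) = 6 servings → $4.80.
strawberries + tofu with both tight: 2.898 servings and 0.2041 servings → $2.34.
So the least-cost plan costs $2.26.

$2.26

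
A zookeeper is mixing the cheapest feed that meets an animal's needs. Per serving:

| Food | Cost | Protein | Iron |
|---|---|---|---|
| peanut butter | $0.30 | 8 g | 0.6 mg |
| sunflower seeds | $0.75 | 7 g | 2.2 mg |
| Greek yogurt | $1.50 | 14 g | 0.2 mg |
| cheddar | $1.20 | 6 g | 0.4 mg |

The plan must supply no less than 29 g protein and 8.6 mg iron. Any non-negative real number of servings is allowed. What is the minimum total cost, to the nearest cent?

The cheapest plan sits at a corner of the feasible region — with two constraints it uses at most two foods.
peanut butter only: max(29/8, 8.6/0.6) = 14.33 servings → $4.30.
sunflower seeds only: max(29/7, 8.6/2.2) = 4.143 servings → $3.11.
Greek yogurt only: max(29/14, 8.6/0.2) = 43 servings → $64.50.
cheddar only: max(29/6, 8.6/0.4) = 21.5 servings → $25.80.
peanut butter + sunflower seeds with both tight: 0.2687 servings and 3.836 servings → $2.96.
peanut butter + Greek yogurt: intersection lies outside the first quadrant.
peanut butter + cheddar with both targets exact would need a negative amount; discard.
sunflower seeds + Greek yogurt with both tight: 3.898 servings and 0.1224 servings → $3.11.
sunflower seeds + cheddar with both tight: 3.846 servings and 0.3462 servings → $3.30.
Greek yogurt + cheddar: intersection lies outside the first quadrant.
The minimum over all feasible corners is $2.96.

$2.96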